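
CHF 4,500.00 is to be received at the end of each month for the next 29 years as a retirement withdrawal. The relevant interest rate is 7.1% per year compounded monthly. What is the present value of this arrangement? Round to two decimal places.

CHF 662,939.05

This is an ordinary annuity: 348 payments of CHF 4,500.00 at the end of each month.
Periodic rate r = 0.071/12 per month; n is counted in months.
PV = PMT × [(1 − (1+r)^−n)/r] = 4,500 × [1 − (1+r)^−348] / r = CHF 662,939.05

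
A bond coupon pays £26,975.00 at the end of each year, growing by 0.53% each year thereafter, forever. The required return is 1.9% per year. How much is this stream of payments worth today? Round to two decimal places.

£1,968,978.10

Periodic rate r = 0.019 per year.
Growing perpetuity (Gordon): PV = PMT₁ / (r − g) = 26,975 / (r − 0.0053) = £1,968,978.10.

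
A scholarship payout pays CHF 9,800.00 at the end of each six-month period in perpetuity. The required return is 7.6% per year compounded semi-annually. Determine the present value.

CHF 257,894.74

Periodic rate r = 0.076/2 per half-year.
Level perpetuity: PV = PMT / r = 9,800 / (0.076/2) = CHF 257,894.74.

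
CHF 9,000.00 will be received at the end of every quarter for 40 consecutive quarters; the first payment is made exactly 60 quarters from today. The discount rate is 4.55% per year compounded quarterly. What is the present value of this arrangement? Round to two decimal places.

CHF 147,732.80

Ordinary annuity of 40 payments, first payment at period 60.
Periodic rate r = 0.0455/4 per quarter; n is counted in quarters.
The ordinary-annuity PV formula values the stream one period before the first payment (period 59); discount that back 59 periods:
PV₀ = 9,000 × [1 − (1+r)^−40] / r × (1+r)^−59 = CHF 147,732.80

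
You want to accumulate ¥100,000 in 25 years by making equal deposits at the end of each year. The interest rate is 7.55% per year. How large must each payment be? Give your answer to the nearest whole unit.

Level ordinary annuity; solve FV = PMT × [((1+r)^n − 1)/r] for PMT.
Periodic rate r = 0.0755 per year.
With n = 25: PMT = 100,000 / ([((1+r)^n − 1)/r]) = ¥1,460

¥1,460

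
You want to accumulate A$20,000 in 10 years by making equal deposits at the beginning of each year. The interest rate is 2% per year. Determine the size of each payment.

A$1,790.72

Level annuity due; solve FV = PMT × [((1+r)^n − 1)/r] × (1+r) for PMT.
Periodic rate r = 0.02 per year.
With n = 10: PMT = 20,000 / ([((1+r)^n − 1)/r] × (1+r)) = A$1,790.72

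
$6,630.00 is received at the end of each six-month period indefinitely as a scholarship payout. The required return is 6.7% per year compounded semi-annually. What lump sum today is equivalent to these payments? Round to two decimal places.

Periodic rate r = 0.067/2 per half-year.
Level perpetuity: PV = PMT / r = 6,630 / (0.067/2) = $197,910.45.

$197,910.45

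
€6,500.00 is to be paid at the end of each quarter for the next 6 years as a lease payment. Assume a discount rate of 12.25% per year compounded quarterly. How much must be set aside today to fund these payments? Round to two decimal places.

€109,343.54

This is an ordinary annuity: 24 payments of €6,500.00 at the end of each quarter.
Periodic rate r = 0.1225/4 per quarter; n is counted in quarters.
PV = PMT × [(1 − (1+r)^−n)/r] = 6,500 × [1 − (1+r)^−24] / r = €109,343.54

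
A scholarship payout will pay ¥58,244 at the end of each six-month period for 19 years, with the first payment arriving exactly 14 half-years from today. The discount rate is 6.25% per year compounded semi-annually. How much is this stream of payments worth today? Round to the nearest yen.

Ordinary annuity of 38 payments, first payment at period 14.
Periodic rate r = 0.0625/2 per half-year; n is counted in half-years.
The ordinary-annuity PV formula values the stream one period before the first payment (period 13); discount that back 13 periods:
PV₀ = 58,244 × [1 − (1+r)^−38] / r × (1+r)^−13 = ¥861,302

¥861,302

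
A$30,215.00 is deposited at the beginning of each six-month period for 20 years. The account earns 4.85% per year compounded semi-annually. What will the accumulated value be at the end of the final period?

This is an annuity due: 40 deposits of A$30,215.00 at the beginning of each six-month period.
Periodic rate r = 0.0485/2 per half-year; n is counted in half-years.
FV = PMT × [((1+r)^n − 1)/r] × (1+r) = 30,215 × [(1+r)^40 − 1] / r × (1+r) = A$2,051,594.25

A$2,051,594.25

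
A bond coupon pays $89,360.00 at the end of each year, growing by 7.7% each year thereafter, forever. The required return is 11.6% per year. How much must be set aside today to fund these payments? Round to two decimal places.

$2,291,282.05

Periodic rate r = 0.116 per year.
Growing perpetuity (Gordon): PV = PMT₁ / (r − g) = 89,360 / (r − 0.077) = $2,291,282.05.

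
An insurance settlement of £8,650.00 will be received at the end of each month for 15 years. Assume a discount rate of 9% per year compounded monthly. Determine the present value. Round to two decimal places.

£852,832.99

This is an ordinary annuity: 180 payments of £8,650.00 at the end of each month.
Periodic rate r = 0.09/12 per month; n is counted in months.
PV = PMT × [(1 − (1+r)^−n)/r] = 8,650 × [1 − (1+r)^−180] / r = £852,832.99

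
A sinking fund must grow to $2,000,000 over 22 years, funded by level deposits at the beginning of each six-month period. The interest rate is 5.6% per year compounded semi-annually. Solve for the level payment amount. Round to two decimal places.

Level annuity due; solve FV = PMT × [((1+r)^n − 1)/r] × (1+r) for PMT.
Periodic rate r = 0.056/2 per half-year; n is counted in half-years.
With n = 44: PMT = 2,000,000 / ([((1+r)^n − 1)/r] × (1+r)) = $22,980.06

$22,980.06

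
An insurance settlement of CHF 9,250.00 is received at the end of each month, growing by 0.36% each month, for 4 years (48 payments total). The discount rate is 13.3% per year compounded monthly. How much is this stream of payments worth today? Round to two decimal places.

CHF 370,745.13

Periodic rate r = 0.133/12 per month; n is counted in months.
Growing ordinary annuity: PV = PMT₁ × [1 − ((1+g)/(1+r))^n] / (r − g) = 9,250 × [1 − ((1+0.0036)/(1+r))^48] / (r − 0.0036) = CHF 370,745.13.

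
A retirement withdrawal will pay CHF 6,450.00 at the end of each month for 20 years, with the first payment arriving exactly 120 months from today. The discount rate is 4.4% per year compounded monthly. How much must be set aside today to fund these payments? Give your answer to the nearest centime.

Ordinary annuity of 240 payments, first payment at period 120.
Periodic rate r = 0.044/12 per month; n is counted in months.
The ordinary-annuity PV formula values the stream one period before the first payment (period 119); discount that back 119 periods:
PV₀ = 6,450 × [1 − (1+r)^−240] / r × (1+r)^−119 = CHF 665,209.76

CHF 665,209.76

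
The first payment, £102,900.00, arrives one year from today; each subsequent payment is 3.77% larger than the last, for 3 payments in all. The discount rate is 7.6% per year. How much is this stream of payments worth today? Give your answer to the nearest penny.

Periodic rate r = 0.076 per year.
Growing ordinary annuity: PV = PMT₁ × [1 − ((1+g)/(1+r))^n] / (r − g) = 102,900 × [1 − ((1+0.0377)/(1+r))^3] / (r − 0.0377) = £276,805.07.

£276,805.07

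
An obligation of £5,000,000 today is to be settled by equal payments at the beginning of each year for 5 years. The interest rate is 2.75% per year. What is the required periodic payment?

£1,054,979.66

Level annuity due; solve PV = PMT × [(1 − (1+r)^−n)/r] × (1+r) for PMT.
Periodic rate r = 0.0275 per year.
With n = 5: PMT = 5,000,000 / ([(1 − (1+r)^−n)/r] × (1+r)) = £1,054,979.66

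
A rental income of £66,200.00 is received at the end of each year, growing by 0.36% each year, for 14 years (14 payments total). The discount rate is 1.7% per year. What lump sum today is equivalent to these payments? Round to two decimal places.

£837,227.93

Periodic rate r = 0.017 per year.
Growing ordinary annuity: PV = PMT₁ × [1 − ((1+g)/(1+r))^n] / (r − g) = 66,200 × [1 − ((1+0.0036)/(1+r))^14] / (r − 0.0036) = £837,227.93.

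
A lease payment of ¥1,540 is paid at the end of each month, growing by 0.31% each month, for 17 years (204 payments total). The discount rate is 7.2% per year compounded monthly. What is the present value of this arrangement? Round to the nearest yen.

Periodic rate r = 0.072/12 per month; n is counted in months.
Growing ordinary annuity: PV = PMT₁ × [1 − ((1+g)/(1+r))^n] / (r − g) = 1,540 × [1 − ((1+0.0031)/(1+r))^204] / (r − 0.0031) = ¥236,350.

¥236,350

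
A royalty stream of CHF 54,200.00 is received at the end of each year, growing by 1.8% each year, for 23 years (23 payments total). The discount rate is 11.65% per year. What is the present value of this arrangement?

CHF 484,486.32

Periodic rate r = 0.1165 per year.
Growing ordinary annuity: PV = PMT₁ × [1 − ((1+g)/(1+r))^n] / (r − g) = 54,200 × [1 − ((1+0.018)/(1+r))^23] / (r − 0.018) = CHF 484,486.32.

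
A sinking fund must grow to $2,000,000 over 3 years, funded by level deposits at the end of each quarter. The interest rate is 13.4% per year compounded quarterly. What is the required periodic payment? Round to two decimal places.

$138,144.99

Level ordinary annuity; solve FV = PMT × [((1+r)^n − 1)/r] for PMT.
Periodic rate r = 0.134/4 per quarter; n is counted in quarters.
With n = 12: PMT = 2,000,000 / ([((1+r)^n − 1)/r]) = $138,144.99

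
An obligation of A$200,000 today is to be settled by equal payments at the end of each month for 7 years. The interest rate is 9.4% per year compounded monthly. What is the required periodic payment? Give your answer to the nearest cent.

A$3,258.56

Level ordinary annuity; solve PV = PMT × [(1 − (1+r)^−n)/r] for PMT.
Periodic rate r = 0.094/12 per month; n is counted in months.
With n = 84: PMT = 200,000 / ([(1 − (1+r)^−n)/r]) = A$3,258.56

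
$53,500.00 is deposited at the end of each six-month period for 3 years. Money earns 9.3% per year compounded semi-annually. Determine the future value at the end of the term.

This is an ordinary annuity: 6 deposits of $53,500.00 at the end of each six-month period.
Periodic rate r = 0.093/2 per half-year; n is counted in half-years.
FV = PMT × [((1+r)^n − 1)/r] = 53,500 × [(1+r)^6 − 1] / r = $360,712.06

$360,712.06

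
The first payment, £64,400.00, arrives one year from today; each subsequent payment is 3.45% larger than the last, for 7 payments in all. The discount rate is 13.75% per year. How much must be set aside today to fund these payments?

£303,504.78

Periodic rate r = 0.1375 per year.
Growing ordinary annuity: PV = PMT₁ × [1 − ((1+g)/(1+r))^n] / (r − g) = 64,400 × [1 − ((1+0.0345)/(1+r))^7] / (r − 0.0345) = £303,504.78.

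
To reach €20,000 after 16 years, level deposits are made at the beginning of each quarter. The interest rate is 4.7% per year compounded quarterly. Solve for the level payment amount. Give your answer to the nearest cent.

Level annuity due; solve FV = PMT × [((1+r)^n − 1)/r] × (1+r) for PMT.
Periodic rate r = 0.047/4 per quarter; n is counted in quarters.
With n = 64: PMT = 20,000 / ([((1+r)^n − 1)/r] × (1+r)) = €208.88

€208.88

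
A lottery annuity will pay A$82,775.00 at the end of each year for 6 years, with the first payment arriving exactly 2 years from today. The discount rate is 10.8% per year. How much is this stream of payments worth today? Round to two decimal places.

A$317,878.74

Ordinary annuity of 6 payments, first payment at period 2.
Periodic rate r = 0.108 per year.
The ordinary-annuity PV formula values the stream one period before the first payment (period 1); discount that back 1 periods:
PV₀ = 82,775 × [1 − (1+r)^−6] / r × (1+r)^−1 = A$317,878.74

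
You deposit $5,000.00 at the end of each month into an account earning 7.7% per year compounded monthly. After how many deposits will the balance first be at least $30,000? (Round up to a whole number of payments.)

Periodic rate r = 0.077/12 per month; n is counted in months.
Ordinary annuity FV: 30,000 = 5,000 × [((1+r)^n − 1)/r].
(1+r)^n = 1 + 30,000 × r / 5,000, so n = ln(1 + 30,000·r/5,000) / ln(1+r) = 5.91.
Round up to a whole number of payments: n = 6.

6 payments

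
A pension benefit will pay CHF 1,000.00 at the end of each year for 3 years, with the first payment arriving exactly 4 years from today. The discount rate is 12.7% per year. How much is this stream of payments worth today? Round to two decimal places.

CHF 1,657.94

Ordinary annuity of 3 payments, first payment at period 4.
Periodic rate r = 0.127 per year.
The ordinary-annuity PV formula values the stream one period before the first payment (period 3); discount that back 3 periods:
PV₀ = 1,000 × [1 − (1+r)^−3] / r × (1+r)^−3 = CHF 1,657.94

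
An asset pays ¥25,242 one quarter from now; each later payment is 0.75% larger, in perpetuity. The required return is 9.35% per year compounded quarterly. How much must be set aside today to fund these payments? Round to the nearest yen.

¥1,590,047

Periodic rate r = 0.0935/4 per quarter.
Growing perpetuity (Gordon): PV = PMT₁ / (r − g) = 25,242 / (r − 0.0075) = ¥1,590,047.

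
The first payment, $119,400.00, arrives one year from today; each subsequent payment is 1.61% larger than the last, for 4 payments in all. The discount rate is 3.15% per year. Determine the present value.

$452,748.82

Periodic rate r = 0.0315 per year.
Growing ordinary annuity: PV = PMT₁ × [1 − ((1+g)/(1+r))^n] / (r − g) = 119,400 × [1 − ((1+0.0161)/(1+r))^4] / (r − 0.0161) = $452,748.82.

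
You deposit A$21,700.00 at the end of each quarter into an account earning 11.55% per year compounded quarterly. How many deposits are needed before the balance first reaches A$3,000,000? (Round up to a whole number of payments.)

Periodic rate r = 0.1155/4 per quarter; n is counted in quarters.
Ordinary annuity FV: 3,000,000 = 21,700 × [((1+r)^n − 1)/r].
(1+r)^n = 1 + 3,000,000 × r / 21,700, so n = ln(1 + 3,000,000·r/21,700) / ln(1+r) = 56.48.
Round up to a whole number of payments: n = 57.

57 payments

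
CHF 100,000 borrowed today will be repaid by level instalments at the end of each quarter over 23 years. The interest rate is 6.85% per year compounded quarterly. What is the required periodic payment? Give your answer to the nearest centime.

CHF 2,166.85

Level ordinary annuity; solve PV = PMT × [(1 − (1+r)^−n)/r] for PMT.
Periodic rate r = 0.0685/4 per quarter; n is counted in quarters.
With n = 92: PMT = 100,000 / ([(1 − (1+r)^−n)/r]) = CHF 2,166.85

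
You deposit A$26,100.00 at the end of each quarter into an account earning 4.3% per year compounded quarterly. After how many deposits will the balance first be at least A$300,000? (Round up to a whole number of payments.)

Periodic rate r = 0.043/4 per quarter; n is counted in quarters.
Ordinary annuity FV: 300,000 = 26,100 × [((1+r)^n − 1)/r].
(1+r)^n = 1 + 300,000 × r / 26,100, so n = ln(1 + 300,000·r/26,100) / ln(1+r) = 10.90.
Round up to a whole number of payments: n = 11.

11 payments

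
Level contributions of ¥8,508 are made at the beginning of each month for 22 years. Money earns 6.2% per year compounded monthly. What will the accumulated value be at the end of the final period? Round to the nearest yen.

¥4,796,981

This is an annuity due: 264 deposits of ¥8,508 at the beginning of each month.
Periodic rate r = 0.062/12 per month; n is counted in months.
FV = PMT × [((1+r)^n − 1)/r] × (1+r) = 8,508 × [(1+r)^264 − 1] / r × (1+r) = ¥4,796,981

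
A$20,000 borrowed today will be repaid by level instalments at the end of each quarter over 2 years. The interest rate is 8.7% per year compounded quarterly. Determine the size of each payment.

Level ordinary annuity; solve PV = PMT × [(1 − (1+r)^−n)/r] for PMT.
Periodic rate r = 0.087/4 per quarter; n is counted in quarters.
With n = 8: PMT = 20,000 / ([(1 − (1+r)^−n)/r]) = A$2,750.83

A$2,750.83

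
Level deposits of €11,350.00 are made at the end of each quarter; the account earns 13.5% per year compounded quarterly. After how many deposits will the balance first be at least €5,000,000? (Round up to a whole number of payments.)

Periodic rate r = 0.135/4 per quarter; n is counted in quarters.
Ordinary annuity FV: 5,000,000 = 11,350 × [((1+r)^n − 1)/r].
(1+r)^n = 1 + 5,000,000 × r / 11,350, so n = ln(1 + 5,000,000·r/11,350) / ln(1+r) = 83.28.
Round up to a whole number of payments: n = 84.

84 payments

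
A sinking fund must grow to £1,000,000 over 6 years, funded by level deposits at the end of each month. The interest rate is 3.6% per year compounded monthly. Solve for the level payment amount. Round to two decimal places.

£12,463.59

Level ordinary annuity; solve FV = PMT × [((1+r)^n − 1)/r] for PMT.
Periodic rate r = 0.036/12 per month; n is counted in months.
With n = 72: PMT = 1,000,000 / ([((1+r)^n − 1)/r]) = £12,463.59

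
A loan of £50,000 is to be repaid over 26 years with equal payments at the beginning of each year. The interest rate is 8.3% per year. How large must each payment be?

£4,383.35

Level annuity due; solve PV = PMT × [(1 − (1+r)^−n)/r] × (1+r) for PMT.
Periodic rate r = 0.083 per year.
With n = 26: PMT = 50,000 / ([(1 − (1+r)^−n)/r] × (1+r)) = £4,383.35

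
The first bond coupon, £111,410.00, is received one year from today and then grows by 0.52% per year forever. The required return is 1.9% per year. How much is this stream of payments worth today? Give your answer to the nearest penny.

£8,073,188.41

Periodic rate r = 0.019 per year.
Growing perpetuity (Gordon): PV = PMT₁ / (r − g) = 111,410 / (r − 0.0052) = £8,073,188.41.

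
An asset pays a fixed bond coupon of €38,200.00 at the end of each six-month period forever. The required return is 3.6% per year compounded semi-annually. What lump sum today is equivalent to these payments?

€2,122,222.22

Periodic rate r = 0.036/2 per half-year.
Level perpetuity: PV = PMT / r = 38,200 / (0.036/2) = €2,122,222.22.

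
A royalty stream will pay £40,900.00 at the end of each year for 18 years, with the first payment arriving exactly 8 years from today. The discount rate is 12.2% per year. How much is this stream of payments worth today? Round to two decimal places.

Ordinary annuity of 18 payments, first payment at period 8.
Periodic rate r = 0.122 per year.
The ordinary-annuity PV formula values the stream one period before the first payment (period 7); discount that back 7 periods:
PV₀ = 40,900 × [1 − (1+r)^−18] / r × (1+r)^−7 = £130,906.07

£130,906.07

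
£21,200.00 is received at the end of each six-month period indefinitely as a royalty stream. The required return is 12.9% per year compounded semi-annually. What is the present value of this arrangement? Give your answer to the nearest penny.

£328,682.17

Periodic rate r = 0.129/2 per half-year.
Level perpetuity: PV = PMT / r = 21,200 / (0.129/2) = £328,682.17.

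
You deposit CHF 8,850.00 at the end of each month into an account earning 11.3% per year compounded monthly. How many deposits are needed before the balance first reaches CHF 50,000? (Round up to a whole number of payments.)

Periodic rate r = 0.113/12 per month; n is counted in months.
Ordinary annuity FV: 50,000 = 8,850 × [((1+r)^n − 1)/r].
(1+r)^n = 1 + 50,000 × r / 8,850, so n = ln(1 + 50,000·r/8,850) / ln(1+r) = 5.53.
Round up to a whole number of payments: n = 6.

6 payments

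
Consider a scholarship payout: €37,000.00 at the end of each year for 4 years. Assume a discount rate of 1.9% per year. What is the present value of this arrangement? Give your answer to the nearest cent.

This is an ordinary annuity: 4 payments of €37,000.00 at the end of each year.
Periodic rate r = 0.019 per year.
PV = PMT × [(1 − (1+r)^−n)/r] = 37,000 × [1 − (1+r)^−4] / r = €141,228.52

€141,228.52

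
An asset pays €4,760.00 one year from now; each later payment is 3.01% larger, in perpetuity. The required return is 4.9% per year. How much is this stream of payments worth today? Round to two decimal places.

Periodic rate r = 0.049 per year.
Growing perpetuity (Gordon): PV = PMT₁ / (r − g) = 4,760 / (r − 0.0301) = €251,851.85.

€251,851.85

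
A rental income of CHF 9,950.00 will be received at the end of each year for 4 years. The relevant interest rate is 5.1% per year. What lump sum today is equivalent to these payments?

This is an ordinary annuity: 4 payments of CHF 9,950.00 at the end of each year.
Periodic rate r = 0.051 per year.
PV = PMT × [(1 − (1+r)^−n)/r] = 9,950 × [1 − (1+r)^−4] / r = CHF 35,200.40

CHF 35,200.40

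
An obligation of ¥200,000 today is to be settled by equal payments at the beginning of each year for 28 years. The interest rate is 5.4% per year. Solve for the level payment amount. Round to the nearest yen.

¥13,296

Level annuity due; solve PV = PMT × [(1 − (1+r)^−n)/r] × (1+r) for PMT.
Periodic rate r = 0.054 per year.
With n = 28: PMT = 200,000 / ([(1 − (1+r)^−n)/r] × (1+r)) = ¥13,296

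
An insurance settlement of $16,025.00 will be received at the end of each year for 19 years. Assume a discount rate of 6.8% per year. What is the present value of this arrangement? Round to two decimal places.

This is an ordinary annuity: 19 payments of $16,025.00 at the end of each year.
Periodic rate r = 0.068 per year.
PV = PMT × [(1 − (1+r)^−n)/r] = 16,025 × [1 − (1+r)^−19] / r = $168,141.32

$168,141.32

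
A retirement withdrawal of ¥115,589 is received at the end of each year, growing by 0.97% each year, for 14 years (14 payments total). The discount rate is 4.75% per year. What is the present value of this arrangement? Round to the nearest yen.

Periodic rate r = 0.0475 per year.
Growing ordinary annuity: PV = PMT₁ × [1 − ((1+g)/(1+r))^n] / (r − g) = 115,589 × [1 − ((1+0.0097)/(1+r))^14] / (r − 0.0097) = ¥1,229,973.

¥1,229,973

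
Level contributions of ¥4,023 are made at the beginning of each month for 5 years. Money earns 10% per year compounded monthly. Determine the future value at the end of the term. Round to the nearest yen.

¥314,125

This is an annuity due: 60 deposits of ¥4,023 at the beginning of each month.
Periodic rate r = 0.1/12 per month; n is counted in months.
FV = PMT × [((1+r)^n − 1)/r] × (1+r) = 4,023 × [(1+r)^60 − 1] / r × (1+r) = ¥314,125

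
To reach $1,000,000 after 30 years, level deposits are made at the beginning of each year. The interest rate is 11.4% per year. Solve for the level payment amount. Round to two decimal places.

Level annuity due; solve FV = PMT × [((1+r)^n − 1)/r] × (1+r) for PMT.
Periodic rate r = 0.114 per year.
With n = 30: PMT = 1,000,000 / ([((1+r)^n − 1)/r] × (1+r)) = $4,176.74

$4,176.74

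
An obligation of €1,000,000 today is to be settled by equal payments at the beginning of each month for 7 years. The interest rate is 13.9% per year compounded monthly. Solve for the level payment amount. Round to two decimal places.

€18,470.86

Level annuity due; solve PV = PMT × [(1 − (1+r)^−n)/r] × (1+r) for PMT.
Periodic rate r = 0.139/12 per month; n is counted in months.
With n = 84: PMT = 1,000,000 / ([(1 − (1+r)^−n)/r] × (1+r)) = €18,470.86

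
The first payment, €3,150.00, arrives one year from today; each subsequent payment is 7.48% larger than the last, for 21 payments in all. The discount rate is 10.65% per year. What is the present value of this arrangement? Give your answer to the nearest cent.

Periodic rate r = 0.1065 per year.
Growing ordinary annuity: PV = PMT₁ × [1 − ((1+g)/(1+r))^n] / (r − g) = 3,150 × [1 − ((1+0.0748)/(1+r))^21] / (r − 0.0748) = €45,399.10.

€45,399.10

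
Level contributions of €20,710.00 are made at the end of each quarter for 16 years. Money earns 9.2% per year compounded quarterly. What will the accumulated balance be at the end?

€2,958,725.54

This is an ordinary annuity: 64 deposits of €20,710.00 at the end of each quarter.
Periodic rate r = 0.092/4 per quarter; n is counted in quarters.
FV = PMT × [((1+r)^n − 1)/r] = 20,710 × [(1+r)^64 − 1] / r = €2,958,725.54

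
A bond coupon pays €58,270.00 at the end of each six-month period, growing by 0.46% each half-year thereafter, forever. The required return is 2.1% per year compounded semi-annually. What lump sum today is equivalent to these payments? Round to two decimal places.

€9,876,271.19

Periodic rate r = 0.021/2 per half-year.
Growing perpetuity (Gordon): PV = PMT₁ / (r − g) = 58,270 / (r − 0.0046) = €9,876,271.19.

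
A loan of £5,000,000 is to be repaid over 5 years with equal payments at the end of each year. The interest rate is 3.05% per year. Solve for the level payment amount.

Level ordinary annuity; solve PV = PMT × [(1 − (1+r)^−n)/r] for PMT.
Periodic rate r = 0.0305 per year.
With n = 5: PMT = 5,000,000 / ([(1 − (1+r)^−n)/r]) = £1,093,331.97

£1,093,331.97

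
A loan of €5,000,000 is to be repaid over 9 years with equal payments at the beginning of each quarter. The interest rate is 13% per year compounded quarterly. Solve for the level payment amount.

Level annuity due; solve PV = PMT × [(1 − (1+r)^−n)/r] × (1+r) for PMT.
Periodic rate r = 0.13/4 per quarter; n is counted in quarters.
With n = 36: PMT = 5,000,000 / ([(1 − (1+r)^−n)/r] × (1+r)) = €230,161.32

€230,161.32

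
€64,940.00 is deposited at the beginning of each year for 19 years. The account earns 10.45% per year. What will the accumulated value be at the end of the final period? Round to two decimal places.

This is an annuity due: 19 deposits of €64,940.00 at the beginning of each year.
Periodic rate r = 0.1045 per year.
FV = PMT × [((1+r)^n − 1)/r] × (1+r) = 64,940 × [(1+r)^19 − 1] / r × (1+r) = €3,850,014.74

€3,850,014.74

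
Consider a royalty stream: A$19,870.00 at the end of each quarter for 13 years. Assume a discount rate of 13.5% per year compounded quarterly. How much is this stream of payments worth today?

A$483,951.45

This is an ordinary annuity: 52 payments of A$19,870.00 at the end of each quarter.
Periodic rate r = 0.135/4 per quarter; n is counted in quarters.
PV = PMT × [(1 − (1+r)^−n)/r] = 19,870 × [1 − (1+r)^−52] / r = A$483,951.45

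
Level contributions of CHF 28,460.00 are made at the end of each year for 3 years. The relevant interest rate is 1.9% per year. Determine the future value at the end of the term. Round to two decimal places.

This is an ordinary annuity: 3 deposits of CHF 28,460.00 at the end of each year.
Periodic rate r = 0.019 per year.
FV = PMT × [((1+r)^n − 1)/r] = 28,460 × [(1+r)^3 − 1] / r = CHF 87,012.49

CHF 87,012.49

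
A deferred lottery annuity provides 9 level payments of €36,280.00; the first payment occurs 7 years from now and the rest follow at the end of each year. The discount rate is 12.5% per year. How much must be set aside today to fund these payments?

Ordinary annuity of 9 payments, first payment at period 7.
Periodic rate r = 0.125 per year.
The ordinary-annuity PV formula values the stream one period before the first payment (period 6); discount that back 6 periods:
PV₀ = 36,280 × [1 − (1+r)^−9] / r × (1+r)^−6 = €93,568.14

€93,568.14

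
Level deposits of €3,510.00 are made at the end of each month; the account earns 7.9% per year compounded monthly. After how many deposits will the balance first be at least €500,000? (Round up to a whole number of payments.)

101 payments

Periodic rate r = 0.079/12 per month; n is counted in months.
Ordinary annuity FV: 500,000 = 3,510 × [((1+r)^n − 1)/r].
(1+r)^n = 1 + 500,000 × r / 3,510, so n = ln(1 + 500,000·r/3,510) / ln(1+r) = 100.82.
Round up to a whole number of payments: n = 101.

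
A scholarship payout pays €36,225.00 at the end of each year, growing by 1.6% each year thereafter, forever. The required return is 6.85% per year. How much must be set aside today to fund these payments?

Periodic rate r = 0.0685 per year.
Growing perpetuity (Gordon): PV = PMT₁ / (r − g) = 36,225 / (r − 0.016) = €690,000.00.

€690,000.00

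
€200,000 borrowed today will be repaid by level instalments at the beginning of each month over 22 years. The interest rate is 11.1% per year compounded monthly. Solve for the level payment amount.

Level annuity due; solve PV = PMT × [(1 − (1+r)^−n)/r] × (1+r) for PMT.
Periodic rate r = 0.111/12 per month; n is counted in months.
With n = 264: PMT = 200,000 / ([(1 − (1+r)^−n)/r] × (1+r)) = €2,009.85

€2,009.85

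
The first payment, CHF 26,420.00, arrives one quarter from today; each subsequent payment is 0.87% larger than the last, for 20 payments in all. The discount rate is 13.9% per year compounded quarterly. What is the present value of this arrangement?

CHF 405,148.05

Periodic rate r = 0.139/4 per quarter; n is counted in quarters.
Growing ordinary annuity: PV = PMT₁ × [1 − ((1+g)/(1+r))^n] / (r − g) = 26,420 × [1 − ((1+0.0087)/(1+r))^20] / (r − 0.0087) = CHF 405,148.05.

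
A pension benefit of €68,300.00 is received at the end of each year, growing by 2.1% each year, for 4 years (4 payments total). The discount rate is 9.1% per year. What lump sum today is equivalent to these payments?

Periodic rate r = 0.091 per year.
Growing ordinary annuity: PV = PMT₁ × [1 − ((1+g)/(1+r))^n] / (r − g) = 68,300 × [1 − ((1+0.021)/(1+r))^4] / (r − 0.021) = €227,326.61.

€227,326.61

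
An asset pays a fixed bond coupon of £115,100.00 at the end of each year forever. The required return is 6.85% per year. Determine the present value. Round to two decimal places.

Periodic rate r = 0.0685 per year.
Level perpetuity: PV = PMT / r = 115,100 / (0.0685) = £1,680,291.97.

£1,680,291.97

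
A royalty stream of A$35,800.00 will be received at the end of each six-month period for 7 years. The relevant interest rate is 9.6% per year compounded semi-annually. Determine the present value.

This is an ordinary annuity: 14 payments of A$35,800.00 at the end of each six-month period.
Periodic rate r = 0.096/2 per half-year; n is counted in half-years.
PV = PMT × [(1 − (1+r)^−n)/r] = 35,800 × [1 − (1+r)^−14] / r = A$358,946.60

A$358,946.60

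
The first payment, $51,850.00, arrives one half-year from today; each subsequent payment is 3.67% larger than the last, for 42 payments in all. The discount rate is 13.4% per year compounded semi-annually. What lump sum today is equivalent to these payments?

Periodic rate r = 0.134/2 per half-year; n is counted in half-years.
Growing ordinary annuity: PV = PMT₁ × [1 − ((1+g)/(1+r))^n] / (r − g) = 51,850 × [1 − ((1+0.0367)/(1+r))^42] / (r − 0.0367) = $1,200,915.15.

$1,200,915.15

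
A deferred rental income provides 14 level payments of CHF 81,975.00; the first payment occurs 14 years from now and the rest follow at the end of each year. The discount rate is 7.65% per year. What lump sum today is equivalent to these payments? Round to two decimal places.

CHF 264,562.24

Ordinary annuity of 14 payments, first payment at period 14.
Periodic rate r = 0.0765 per year.
The ordinary-annuity PV formula values the stream one period before the first payment (period 13); discount that back 13 periods:
PV₀ = 81,975 × [1 − (1+r)^−14] / r × (1+r)^−13 = CHF 264,562.24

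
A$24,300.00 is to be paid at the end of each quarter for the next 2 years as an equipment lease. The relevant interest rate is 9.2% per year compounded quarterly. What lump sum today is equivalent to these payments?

This is an ordinary annuity: 8 payments of A$24,300.00 at the end of each quarter.
Periodic rate r = 0.092/4 per quarter; n is counted in quarters.
PV = PMT × [(1 − (1+r)^−n)/r] = 24,300 × [1 − (1+r)^−8] / r = A$175,729.73

A$175,729.73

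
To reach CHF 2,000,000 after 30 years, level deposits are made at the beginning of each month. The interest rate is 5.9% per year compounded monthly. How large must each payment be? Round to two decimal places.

CHF 2,019.47

Level annuity due; solve FV = PMT × [((1+r)^n − 1)/r] × (1+r) for PMT.
Periodic rate r = 0.059/12 per month; n is counted in months.
With n = 360: PMT = 2,000,000 / ([((1+r)^n − 1)/r] × (1+r)) = CHF 2,019.47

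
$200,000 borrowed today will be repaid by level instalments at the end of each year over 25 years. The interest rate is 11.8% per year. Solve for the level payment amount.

Level ordinary annuity; solve PV = PMT × [(1 − (1+r)^−n)/r] for PMT.
Periodic rate r = 0.118 per year.
With n = 25: PMT = 200,000 / ([(1 − (1+r)^−n)/r]) = $25,146.81

$25,146.81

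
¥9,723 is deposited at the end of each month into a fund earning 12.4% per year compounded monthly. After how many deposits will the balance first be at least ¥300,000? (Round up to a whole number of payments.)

27 payments

Periodic rate r = 0.124/12 per month; n is counted in months.
Ordinary annuity FV: 300,000 = 9,723 × [((1+r)^n − 1)/r].
(1+r)^n = 1 + 300,000 × r / 9,723, so n = ln(1 + 300,000·r/9,723) / ln(1+r) = 26.92.
Round up to a whole number of payments: n = 27.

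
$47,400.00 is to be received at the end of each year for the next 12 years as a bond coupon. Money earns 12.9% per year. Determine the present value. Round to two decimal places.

$281,765.44

This is an ordinary annuity: 12 payments of $47,400.00 at the end of each year.
Periodic rate r = 0.129 per year.
PV = PMT × [(1 − (1+r)^−n)/r] = 47,400 × [1 − (1+r)^−12] / r = $281,765.44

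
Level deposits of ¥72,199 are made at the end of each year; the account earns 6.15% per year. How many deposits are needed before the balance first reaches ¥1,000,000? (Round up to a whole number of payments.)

11 payments

Periodic rate r = 0.0615 per year.
Ordinary annuity FV: 1,000,000 = 72,199 × [((1+r)^n − 1)/r].
(1+r)^n = 1 + 1,000,000 × r / 72,199, so n = ln(1 + 1,000,000·r/72,199) / ln(1+r) = 10.32.
Round up to a whole number of payments: n = 11.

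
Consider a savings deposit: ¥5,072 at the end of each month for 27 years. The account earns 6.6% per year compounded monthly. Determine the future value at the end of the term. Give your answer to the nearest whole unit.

¥4,530,483

This is an ordinary annuity: 324 deposits of ¥5,072 at the end of each month.
Periodic rate r = 0.066/12 per month; n is counted in months.
FV = PMT × [((1+r)^n − 1)/r] = 5,072 × [(1+r)^324 − 1] / r = ¥4,530,483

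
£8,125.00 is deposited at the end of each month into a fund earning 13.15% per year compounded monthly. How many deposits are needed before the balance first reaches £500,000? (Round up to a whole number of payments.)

Periodic rate r = 0.1315/12 per month; n is counted in months.
Ordinary annuity FV: 500,000 = 8,125 × [((1+r)^n − 1)/r].
(1+r)^n = 1 + 500,000 × r / 8,125, so n = ln(1 + 500,000·r/8,125) / ln(1+r) = 47.29.
Round up to a whole number of payments: n = 48.

48 payments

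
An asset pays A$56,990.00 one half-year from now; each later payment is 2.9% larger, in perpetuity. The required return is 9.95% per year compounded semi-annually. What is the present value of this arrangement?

A$2,746,506.02

Periodic rate r = 0.0995/2 per half-year.
Growing perpetuity (Gordon): PV = PMT₁ / (r − g) = 56,990 / (r − 0.029) = A$2,746,506.02.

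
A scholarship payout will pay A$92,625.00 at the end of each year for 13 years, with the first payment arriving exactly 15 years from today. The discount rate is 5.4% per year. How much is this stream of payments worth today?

A$406,812.93

Ordinary annuity of 13 payments, first payment at period 15.
Periodic rate r = 0.054 per year.
The ordinary-annuity PV formula values the stream one period before the first payment (period 14); discount that back 14 periods:
PV₀ = 92,625 × [1 − (1+r)^−13] / r × (1+r)^−14 = A$406,812.93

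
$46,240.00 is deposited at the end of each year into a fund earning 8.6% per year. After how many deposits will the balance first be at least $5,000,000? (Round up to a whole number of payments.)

29 payments

Periodic rate r = 0.086 per year.
Ordinary annuity FV: 5,000,000 = 46,240 × [((1+r)^n − 1)/r].
(1+r)^n = 1 + 5,000,000 × r / 46,240, so n = ln(1 + 5,000,000·r/46,240) / ln(1+r) = 28.27.
Round up to a whole number of payments: n = 29.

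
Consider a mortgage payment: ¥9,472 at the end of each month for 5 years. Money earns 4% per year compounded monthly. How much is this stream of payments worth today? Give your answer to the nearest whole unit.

¥514,321

This is an ordinary annuity: 60 payments of ¥9,472 at the end of each month.
Periodic rate r = 0.04/12 per month; n is counted in months.
PV = PMT × [(1 − (1+r)^−n)/r] = 9,472 × [1 − (1+r)^−60] / r = ¥514,321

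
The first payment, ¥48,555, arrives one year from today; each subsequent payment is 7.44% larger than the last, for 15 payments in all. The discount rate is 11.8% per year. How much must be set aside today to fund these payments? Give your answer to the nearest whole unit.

¥500,435

Periodic rate r = 0.118 per year.
Growing ordinary annuity: PV = PMT₁ × [1 − ((1+g)/(1+r))^n] / (r − g) = 48,555 × [1 − ((1+0.0744)/(1+r))^15] / (r − 0.0744) = ¥500,435.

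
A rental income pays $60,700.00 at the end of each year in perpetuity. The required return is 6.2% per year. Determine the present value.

Periodic rate r = 0.062 per year.
Level perpetuity: PV = PMT / r = 60,700 / (0.062) = $979,032.26.

$979,032.26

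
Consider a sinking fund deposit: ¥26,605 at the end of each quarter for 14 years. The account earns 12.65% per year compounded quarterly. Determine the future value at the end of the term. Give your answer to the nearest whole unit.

This is an ordinary annuity: 56 deposits of ¥26,605 at the end of each quarter.
Periodic rate r = 0.1265/4 per quarter; n is counted in quarters.
FV = PMT × [((1+r)^n − 1)/r] = 26,605 × [(1+r)^56 − 1] / r = ¥3,968,865

¥3,968,865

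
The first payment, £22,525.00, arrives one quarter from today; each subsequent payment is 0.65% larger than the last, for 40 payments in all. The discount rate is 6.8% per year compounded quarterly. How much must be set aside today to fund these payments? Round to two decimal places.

£728,829.50

Periodic rate r = 0.068/4 per quarter; n is counted in quarters.
Growing ordinary annuity: PV = PMT₁ × [1 − ((1+g)/(1+r))^n] / (r − g) = 22,525 × [1 − ((1+0.0065)/(1+r))^40] / (r − 0.0065) = £728,829.50.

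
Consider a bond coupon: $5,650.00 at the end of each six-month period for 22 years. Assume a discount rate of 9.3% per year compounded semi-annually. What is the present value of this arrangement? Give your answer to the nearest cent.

This is an ordinary annuity: 44 payments of $5,650.00 at the end of each six-month period.
Periodic rate r = 0.093/2 per half-year; n is counted in half-years.
PV = PMT × [(1 − (1+r)^−n)/r] = 5,650 × [1 − (1+r)^−44] / r = $105,059.04

$105,059.04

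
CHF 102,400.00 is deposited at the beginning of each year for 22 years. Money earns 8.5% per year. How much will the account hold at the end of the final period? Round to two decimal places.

This is an annuity due: 22 deposits of CHF 102,400.00 at the beginning of each year.
Periodic rate r = 0.085 per year.
FV = PMT × [((1+r)^n − 1)/r] × (1+r) = 102,400 × [(1+r)^22 − 1] / r × (1+r) = CHF 6,559,094.57

CHF 6,559,094.57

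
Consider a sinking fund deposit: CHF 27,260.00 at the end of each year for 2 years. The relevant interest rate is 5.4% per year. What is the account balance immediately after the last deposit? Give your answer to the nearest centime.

CHF 55,992.04

This is an ordinary annuity: 2 deposits of CHF 27,260.00 at the end of each year.
Periodic rate r = 0.054 per year.
FV = PMT × [((1+r)^n − 1)/r] = 27,260 × [(1+r)^2 − 1] / r = CHF 55,992.04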